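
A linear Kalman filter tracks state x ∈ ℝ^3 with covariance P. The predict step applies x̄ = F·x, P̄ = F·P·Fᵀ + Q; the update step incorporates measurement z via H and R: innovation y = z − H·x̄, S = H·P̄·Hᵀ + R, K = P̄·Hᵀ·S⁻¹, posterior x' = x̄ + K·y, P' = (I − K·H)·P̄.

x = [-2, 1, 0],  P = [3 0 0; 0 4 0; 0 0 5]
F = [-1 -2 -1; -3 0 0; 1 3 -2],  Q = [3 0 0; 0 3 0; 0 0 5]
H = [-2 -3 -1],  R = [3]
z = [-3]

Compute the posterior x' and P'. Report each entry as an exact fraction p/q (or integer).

x̄ = F·x = [0, 6, 1]
P̄ = F·P·Fᵀ + Q = [27 9 -17; 9 30 -9; -17 -9 64]
y = z − H·x̄ = [16]
S = H·P̄·Hᵀ + R = [431]
K = P̄·Hᵀ·S⁻¹ = [-64/431; -99/431; -3/431]
x' = x̄ + K·y = [-1024/431, 1002/431, 383/431]
P' = (I − K·H)·P̄ = [7541/431 -2457/431 -7519/431; -2457/431 3129/431 -4176/431; -7519/431 -4176/431 27575/431]

x' = [-1024/431, 1002/431, 383/431]
P' = [7541/431 -2457/431 -7519/431; -2457/431 3129/431 -4176/431; -7519/431 -4176/431 27575/431]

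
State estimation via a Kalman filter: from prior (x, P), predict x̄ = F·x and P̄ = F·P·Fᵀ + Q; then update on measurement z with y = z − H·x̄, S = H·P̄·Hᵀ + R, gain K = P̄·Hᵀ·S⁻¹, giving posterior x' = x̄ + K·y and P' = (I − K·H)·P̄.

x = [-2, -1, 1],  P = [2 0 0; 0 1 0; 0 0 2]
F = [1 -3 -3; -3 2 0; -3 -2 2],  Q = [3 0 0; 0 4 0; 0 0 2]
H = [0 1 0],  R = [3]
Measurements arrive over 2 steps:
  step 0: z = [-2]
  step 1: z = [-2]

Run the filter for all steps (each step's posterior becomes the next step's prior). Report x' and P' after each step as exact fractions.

step 0: x' = [14/29, -40/29, 206/29], P' = [784/29 -36/29 -180/29; -36/29 78/29 42/29; -180/29 42/29 732/29]
step 1: x' = [-2732/151, -16198/8003, 141822/8003], P' = [36335/151 -288/151 -17844/151; -288/151 23748/8003 23976/8003; -17844/151 23976/8003 1039006/8003]

step 0: x̄ = F·x = [-2, 4, 10]
step 0: P̄ = F·P·Fᵀ + Q = [32 -12 -12; -12 26 14; -12 14 32]
step 0: y = z − H·x̄ = [-6]
step 0: S = H·P̄·Hᵀ + R = [29]
step 0: K = P̄·Hᵀ·S⁻¹ = [-12/29; 26/29; 14/29]
step 0: x' = x̄ + K·y = [14/29, -40/29, 206/29]
step 0: P' = (I − K·H)·P̄ = [784/29 -36/29 -180/29; -36/29 78/29 42/29; -180/29 42/29 732/29]
step 1: x̄ = F·x = [-484/29, -122/29, 450/29]
step 1: P̄ = F·P·Fᵀ + Q = [10213/29 -5088/29 -8508/29; -5088/29 7916/29 7992/29; -8508/29 7992/29 11746/29]
step 1: y = z − H·x̄ = [64/29]
step 1: S = H·P̄·Hᵀ + R = [8003/29]
step 1: K = P̄·Hᵀ·S⁻¹ = [-96/151; 7916/8003; 7992/8003]
step 1: x' = x̄ + K·y = [-2732/151, -16198/8003, 141822/8003]
step 1: P' = (I − K·H)·P̄ = [36335/151 -288/151 -17844/151; -288/151 23748/8003 23976/8003; -17844/151 23976/8003 1039006/8003]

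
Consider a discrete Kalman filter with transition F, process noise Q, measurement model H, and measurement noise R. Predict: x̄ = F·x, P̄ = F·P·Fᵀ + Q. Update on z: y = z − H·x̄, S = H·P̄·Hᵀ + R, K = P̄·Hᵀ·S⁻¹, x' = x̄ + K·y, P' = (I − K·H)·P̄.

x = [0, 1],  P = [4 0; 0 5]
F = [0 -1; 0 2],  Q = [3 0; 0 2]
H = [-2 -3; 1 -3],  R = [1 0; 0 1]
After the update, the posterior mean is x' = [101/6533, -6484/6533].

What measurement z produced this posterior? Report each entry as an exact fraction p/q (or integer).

x̄ = F·x = [-1, 2]
P̄ = F·P·Fᵀ + Q = [8 -10; -10 22]
S = H·P̄·Hᵀ + R = [111 152; 152 267]
K = P̄·Hᵀ·S⁻¹ = [-2038/6533 2090/6533; -730/6533 -1444/6533]
x' − x̄ = [6634/6533, -19550/6533] = K·y
y = (KᵀK)⁻¹·Kᵀ·(x' − x̄) = [7, 10]
z = y + H·x̄ = [7, 10] + [-4, -7] = [3, 3]

z = [3, 3]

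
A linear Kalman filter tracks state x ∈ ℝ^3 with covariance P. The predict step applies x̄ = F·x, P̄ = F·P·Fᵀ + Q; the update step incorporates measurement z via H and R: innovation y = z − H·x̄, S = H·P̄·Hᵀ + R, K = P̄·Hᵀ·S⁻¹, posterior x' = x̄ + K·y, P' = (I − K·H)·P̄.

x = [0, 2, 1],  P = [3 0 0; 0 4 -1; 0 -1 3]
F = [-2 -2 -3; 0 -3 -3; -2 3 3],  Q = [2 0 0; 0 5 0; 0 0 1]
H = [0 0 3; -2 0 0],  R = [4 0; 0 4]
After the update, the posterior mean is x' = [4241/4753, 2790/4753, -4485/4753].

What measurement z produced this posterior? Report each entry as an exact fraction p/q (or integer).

z = [-3, -2]

x̄ = F·x = [-7, -9, 9]
P̄ = F·P·Fᵀ + Q = [45 36 -24; 36 50 -45; -24 -45 58]
S = H·P̄·Hᵀ + R = [526 144; 144 184]
K = P̄·Hᵀ·S⁻¹ = [-18/4753 -9243/19012; -1809/9506 -1152/4753; 1569/4753 12/4753]
x' − x̄ = [37512/4753, 45567/4753, -47262/4753] = K·y
y = (KᵀK)⁻¹·Kᵀ·(x' − x̄) = [-30, -16]
z = y + H·x̄ = [-30, -16] + [27, 14] = [-3, -2]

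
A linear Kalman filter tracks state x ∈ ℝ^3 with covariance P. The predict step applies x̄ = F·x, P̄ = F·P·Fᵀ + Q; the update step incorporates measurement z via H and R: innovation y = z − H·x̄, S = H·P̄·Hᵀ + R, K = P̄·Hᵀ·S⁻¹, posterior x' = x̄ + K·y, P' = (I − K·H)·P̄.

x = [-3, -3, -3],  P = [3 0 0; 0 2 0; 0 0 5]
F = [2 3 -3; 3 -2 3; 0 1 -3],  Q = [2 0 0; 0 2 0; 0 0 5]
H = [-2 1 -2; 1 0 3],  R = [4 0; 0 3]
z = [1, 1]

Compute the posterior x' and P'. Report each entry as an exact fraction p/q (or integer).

x' = [-174569/19774, -98742/9887, 32691/9887]
P' = [259023/19774 164832/9887 -86061/19774; 164832/9887 253022/9887 -49907/9887; -86061/19774 -49907/9887 17252/9887]

x̄ = F·x = [-6, -12, 6]
P̄ = F·P·Fᵀ + Q = [77 -39 51; -39 82 -49; 51 -49 52]
y = z − H·x̄ = [13, -11]
S = H·P̄·Hᵀ + R = [1362 -1060; -1060 854]
K = P̄·Hᵀ·S⁻¹ = [-4065/19774 140/9887; 5793/9887 5037/9887; 825/19774 5817/19774]
x' = x̄ + K·y = [-174569/19774, -98742/9887, 32691/9887]
P' = (I − K·H)·P̄ = [259023/19774 164832/9887 -86061/19774; 164832/9887 253022/9887 -49907/9887; -86061/19774 -49907/9887 17252/9887]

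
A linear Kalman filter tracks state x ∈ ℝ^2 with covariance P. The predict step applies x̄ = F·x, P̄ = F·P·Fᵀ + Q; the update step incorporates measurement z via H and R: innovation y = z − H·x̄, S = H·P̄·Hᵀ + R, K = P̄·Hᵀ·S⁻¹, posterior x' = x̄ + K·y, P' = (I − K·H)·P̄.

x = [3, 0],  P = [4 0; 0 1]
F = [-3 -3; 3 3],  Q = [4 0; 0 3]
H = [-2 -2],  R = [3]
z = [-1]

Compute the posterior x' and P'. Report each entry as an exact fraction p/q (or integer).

x̄ = F·x = [-9, 9]
P̄ = F·P·Fᵀ + Q = [49 -45; -45 48]
y = z − H·x̄ = [-1]
S = H·P̄·Hᵀ + R = [31]
K = P̄·Hᵀ·S⁻¹ = [-8/31; -6/31]
x' = x̄ + K·y = [-271/31, 285/31]
P' = (I − K·H)·P̄ = [1455/31 -1443/31; -1443/31 1452/31]

x' = [-271/31, 285/31]
P' = [1455/31 -1443/31; -1443/31 1452/31]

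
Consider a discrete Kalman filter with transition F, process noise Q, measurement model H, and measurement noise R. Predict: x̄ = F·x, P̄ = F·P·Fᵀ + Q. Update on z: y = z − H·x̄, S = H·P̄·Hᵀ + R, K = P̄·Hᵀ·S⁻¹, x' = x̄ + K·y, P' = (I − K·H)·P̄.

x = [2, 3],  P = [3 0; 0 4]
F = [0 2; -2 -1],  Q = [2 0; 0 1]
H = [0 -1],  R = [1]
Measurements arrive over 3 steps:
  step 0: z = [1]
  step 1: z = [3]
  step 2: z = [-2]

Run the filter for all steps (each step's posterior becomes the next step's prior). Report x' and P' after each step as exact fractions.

step 0: x' = [10/3, -4/3], P' = [130/9 -4/9; -4/9 17/18]
step 1: x' = [-2834/1061, -3225/1061], P' = [6130/1061 -2/1061; -2/1061 1043/1061]
step 2: x' = [-154992/27677, 62125/27677], P' = [160114/27677 -2078/27677; -2078/27677 26616/27677]

step 0: x̄ = F·x = [6, -7]
step 0: P̄ = F·P·Fᵀ + Q = [18 -8; -8 17]
step 0: y = z − H·x̄ = [-6]
step 0: S = H·P̄·Hᵀ + R = [18]
step 0: K = P̄·Hᵀ·S⁻¹ = [4/9; -17/18]
step 0: x' = x̄ + K·y = [10/3, -4/3]
step 0: P' = (I − K·H)·P̄ = [130/9 -4/9; -4/9 17/18]
step 1: x̄ = F·x = [-8/3, -16/3]
step 1: P̄ = F·P·Fᵀ + Q = [52/9 -1/9; -1/9 1043/18]
step 1: y = z − H·x̄ = [-7/3]
step 1: S = H·P̄·Hᵀ + R = [1061/18]
step 1: K = P̄·Hᵀ·S⁻¹ = [2/1061; -1043/1061]
step 1: x' = x̄ + K·y = [-2834/1061, -3225/1061]
step 1: P' = (I − K·H)·P̄ = [6130/1061 -2/1061; -2/1061 1043/1061]
step 2: x̄ = F·x = [-6450/1061, 8893/1061]
step 2: P̄ = F·P·Fᵀ + Q = [6294/1061 -2078/1061; -2078/1061 26616/1061]
step 2: y = z − H·x̄ = [6771/1061]
step 2: S = H·P̄·Hᵀ + R = [27677/1061]
step 2: K = P̄·Hᵀ·S⁻¹ = [2078/27677; -26616/27677]
step 2: x' = x̄ + K·y = [-154992/27677, 62125/27677]
step 2: P' = (I − K·H)·P̄ = [160114/27677 -2078/27677; -2078/27677 26616/27677]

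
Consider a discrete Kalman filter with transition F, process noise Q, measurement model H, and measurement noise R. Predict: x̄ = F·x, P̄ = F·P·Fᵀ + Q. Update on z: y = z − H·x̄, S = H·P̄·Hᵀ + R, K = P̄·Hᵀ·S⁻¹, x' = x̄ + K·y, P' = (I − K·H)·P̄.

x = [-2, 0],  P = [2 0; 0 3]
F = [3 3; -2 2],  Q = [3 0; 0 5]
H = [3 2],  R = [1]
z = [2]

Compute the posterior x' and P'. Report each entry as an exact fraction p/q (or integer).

x' = [-1758/605, 3236/605]
P' = [4704/605 -6978/605; -6978/605 10501/605]

x̄ = F·x = [-6, 4]
P̄ = F·P·Fᵀ + Q = [48 6; 6 25]
y = z − H·x̄ = [12]
S = H·P̄·Hᵀ + R = [605]
K = P̄·Hᵀ·S⁻¹ = [156/605; 68/605]
x' = x̄ + K·y = [-1758/605, 3236/605]
P' = (I − K·H)·P̄ = [4704/605 -6978/605; -6978/605 10501/605]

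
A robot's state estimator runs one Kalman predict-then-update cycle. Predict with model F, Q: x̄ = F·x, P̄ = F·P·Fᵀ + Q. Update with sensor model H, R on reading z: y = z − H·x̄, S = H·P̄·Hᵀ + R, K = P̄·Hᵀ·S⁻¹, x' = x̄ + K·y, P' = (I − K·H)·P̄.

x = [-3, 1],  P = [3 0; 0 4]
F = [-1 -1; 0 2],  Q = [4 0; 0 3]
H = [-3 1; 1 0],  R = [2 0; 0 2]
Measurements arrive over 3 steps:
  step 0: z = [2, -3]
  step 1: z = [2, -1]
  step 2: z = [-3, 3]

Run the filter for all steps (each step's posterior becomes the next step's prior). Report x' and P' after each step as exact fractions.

step 0: x' = [-321/503, 297/503], P' = [334/503 838/503; 838/503 2976/503]
step 1: x' = [-64127/165632, 161169/165632], P' = [42463/82816 98767/82816; 98767/82816 368063/82816]
step 2: x' = [32113759/21376882, 26165073/21376882], P' = [5434674/10688441 12552390/10688441; 12552390/10688441 46674200/10688441]

step 0: x̄ = F·x = [2, 2]
step 0: P̄ = F·P·Fᵀ + Q = [11 -8; -8 19]
step 0: y = z − H·x̄ = [6, -5]
step 0: S = H·P̄·Hᵀ + R = [168 -41; -41 13]
step 0: K = P̄·Hᵀ·S⁻¹ = [-82/503 167/503; 231/503 419/503]
step 0: x' = x̄ + K·y = [-321/503, 297/503]
step 0: P' = (I − K·H)·P̄ = [334/503 838/503; 838/503 2976/503]
step 1: x̄ = F·x = [24/503, 594/503]
step 1: P̄ = F·P·Fᵀ + Q = [6998/503 -7628/503; -7628/503 13413/503]
step 1: y = z − H·x̄ = [484/503, -527/503]
step 1: S = H·P̄·Hᵀ + R = [123169/503 -28622/503; -28622/503 8004/503]
step 1: K = P̄·Hᵀ·S⁻¹ = [-14311/82816 42463/165632; 35881/82816 98767/165632]
step 1: x' = x̄ + K·y = [-64127/165632, 161169/165632]
step 1: P' = (I − K·H)·P̄ = [42463/82816 98767/82816; 98767/82816 368063/82816]
step 2: x̄ = F·x = [-48521/82816, 161169/82816]
step 2: P̄ = F·P·Fᵀ + Q = [234831/20704 -233415/20704; -233415/20704 430175/20704]
step 2: y = z − H·x̄ = [-138795/20704, 296969/82816]
step 2: S = H·P̄·Hᵀ + R = [249097/1294 -234477/5176; -234477/5176 276239/20704]
step 2: K = P̄·Hᵀ·S⁻¹ = [-1875816/10688441 2717337/10688441; 4508515/10688441 6276195/10688441]
step 2: x' = x̄ + K·y = [32113759/21376882, 26165073/21376882]
step 2: P' = (I − K·H)·P̄ = [5434674/10688441 12552390/10688441; 12552390/10688441 46674200/10688441]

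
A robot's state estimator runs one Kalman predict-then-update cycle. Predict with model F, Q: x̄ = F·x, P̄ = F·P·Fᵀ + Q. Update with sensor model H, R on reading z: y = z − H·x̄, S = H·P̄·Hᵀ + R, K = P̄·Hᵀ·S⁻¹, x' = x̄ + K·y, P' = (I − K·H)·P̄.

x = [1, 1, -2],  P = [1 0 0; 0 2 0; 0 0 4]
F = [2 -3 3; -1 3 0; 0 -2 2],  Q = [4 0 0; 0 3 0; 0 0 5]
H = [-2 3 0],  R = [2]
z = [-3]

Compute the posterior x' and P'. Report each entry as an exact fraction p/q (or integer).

x' = [-73/86, -531/344, -411/172]
P' = [550/43 359/43 306/43; 359/43 975/172 399/86; 306/43 399/86 518/43]

x̄ = F·x = [-7, 2, -6]
P̄ = F·P·Fᵀ + Q = [62 -20 36; -20 22 -12; 36 -12 29]
y = z − H·x̄ = [-23]
S = H·P̄·Hᵀ + R = [688]
K = P̄·Hᵀ·S⁻¹ = [-23/86; 53/344; -27/172]
x' = x̄ + K·y = [-73/86, -531/344, -411/172]
P' = (I − K·H)·P̄ = [550/43 359/43 306/43; 359/43 975/172 399/86; 306/43 399/86 518/43]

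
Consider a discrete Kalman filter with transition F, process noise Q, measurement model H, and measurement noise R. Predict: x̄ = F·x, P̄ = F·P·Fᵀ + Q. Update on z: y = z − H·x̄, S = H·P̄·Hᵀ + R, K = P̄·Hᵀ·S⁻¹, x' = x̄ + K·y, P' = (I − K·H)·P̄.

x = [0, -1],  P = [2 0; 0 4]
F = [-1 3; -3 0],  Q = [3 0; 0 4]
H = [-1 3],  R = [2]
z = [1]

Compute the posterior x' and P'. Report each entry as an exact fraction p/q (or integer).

x' = [-569/205, -24/41]
P' = [7876/205 522/41; 522/41 182/41]

x̄ = F·x = [-3, 0]
P̄ = F·P·Fᵀ + Q = [41 6; 6 22]
y = z − H·x̄ = [-2]
S = H·P̄·Hᵀ + R = [205]
K = P̄·Hᵀ·S⁻¹ = [-23/205; 12/41]
x' = x̄ + K·y = [-569/205, -24/41]
P' = (I − K·H)·P̄ = [7876/205 522/41; 522/41 182/41]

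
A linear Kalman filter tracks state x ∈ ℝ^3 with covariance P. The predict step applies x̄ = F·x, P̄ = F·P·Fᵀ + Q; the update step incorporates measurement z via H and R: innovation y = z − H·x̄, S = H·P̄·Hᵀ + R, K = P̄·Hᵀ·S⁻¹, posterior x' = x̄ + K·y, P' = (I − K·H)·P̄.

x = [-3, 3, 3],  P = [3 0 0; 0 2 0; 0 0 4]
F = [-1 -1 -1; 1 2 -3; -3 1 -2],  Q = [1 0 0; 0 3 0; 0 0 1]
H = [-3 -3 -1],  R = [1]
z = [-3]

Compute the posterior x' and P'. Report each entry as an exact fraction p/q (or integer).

x' = [-1203/881, -870/881, 8838/881]
P' = [5210/881 -6635/881 4335/881; -6635/881 10194/881 -10493/881; 4335/881 -10493/881 18622/881]

x̄ = F·x = [-3, -6, 6]
P̄ = F·P·Fᵀ + Q = [10 5 15; 5 50 19; 15 19 46]
y = z − H·x̄ = [-24]
S = H·P̄·Hᵀ + R = [881]
K = P̄·Hᵀ·S⁻¹ = [-60/881; -184/881; -148/881]
x' = x̄ + K·y = [-1203/881, -870/881, 8838/881]
P' = (I − K·H)·P̄ = [5210/881 -6635/881 4335/881; -6635/881 10194/881 -10493/881; 4335/881 -10493/881 18622/881]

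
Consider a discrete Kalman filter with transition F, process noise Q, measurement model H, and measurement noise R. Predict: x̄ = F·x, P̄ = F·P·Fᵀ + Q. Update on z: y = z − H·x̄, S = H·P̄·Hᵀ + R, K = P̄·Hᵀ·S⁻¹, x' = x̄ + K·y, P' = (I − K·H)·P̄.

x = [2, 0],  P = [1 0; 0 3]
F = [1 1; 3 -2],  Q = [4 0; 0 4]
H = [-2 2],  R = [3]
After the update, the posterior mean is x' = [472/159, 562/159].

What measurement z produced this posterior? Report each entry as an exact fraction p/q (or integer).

x̄ = F·x = [2, 6]
P̄ = F·P·Fᵀ + Q = [8 -3; -3 25]
S = H·P̄·Hᵀ + R = [159]
K = P̄·Hᵀ·S⁻¹ = [-22/159; 56/159]
x' − x̄ = [154/159, -392/159] = K·y
y = (KᵀK)⁻¹·Kᵀ·(x' − x̄) = [-7]
z = y + H·x̄ = [-7] + [8] = [1]

z = [1]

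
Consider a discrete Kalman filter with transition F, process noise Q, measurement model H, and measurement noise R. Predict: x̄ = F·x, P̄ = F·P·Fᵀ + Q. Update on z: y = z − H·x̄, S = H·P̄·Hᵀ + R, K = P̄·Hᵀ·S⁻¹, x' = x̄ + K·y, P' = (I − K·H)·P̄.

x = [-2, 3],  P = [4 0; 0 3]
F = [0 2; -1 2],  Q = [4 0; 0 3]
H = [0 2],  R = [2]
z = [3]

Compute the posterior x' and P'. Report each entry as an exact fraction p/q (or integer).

x' = [2, 5/3]
P' = [112/13 4/13; 4/13 19/39]

x̄ = F·x = [6, 8]
P̄ = F·P·Fᵀ + Q = [16 12; 12 19]
y = z − H·x̄ = [-13]
S = H·P̄·Hᵀ + R = [78]
K = P̄·Hᵀ·S⁻¹ = [4/13; 19/39]
x' = x̄ + K·y = [2, 5/3]
P' = (I − K·H)·P̄ = [112/13 4/13; 4/13 19/39]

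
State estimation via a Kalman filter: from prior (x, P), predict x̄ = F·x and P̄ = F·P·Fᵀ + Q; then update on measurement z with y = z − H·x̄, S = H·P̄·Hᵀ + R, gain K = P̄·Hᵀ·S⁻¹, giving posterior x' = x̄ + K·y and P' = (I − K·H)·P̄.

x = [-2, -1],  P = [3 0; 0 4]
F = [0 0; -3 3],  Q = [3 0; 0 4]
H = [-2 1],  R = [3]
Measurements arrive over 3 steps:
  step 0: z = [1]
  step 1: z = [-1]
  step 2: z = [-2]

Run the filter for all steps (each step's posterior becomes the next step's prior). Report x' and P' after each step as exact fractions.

step 0: x̄ = F·x = [0, 3]
step 0: P̄ = F·P·Fᵀ + Q = [3 0; 0 67]
step 0: y = z − H·x̄ = [-2]
step 0: S = H·P̄·Hᵀ + R = [82]
step 0: K = P̄·Hᵀ·S⁻¹ = [-3/41; 67/82]
step 0: x' = x̄ + K·y = [6/41, 56/41]
step 0: P' = (I − K·H)·P̄ = [105/41 201/41; 201/41 1005/82]
step 1: x̄ = F·x = [0, 150/41]
step 1: P̄ = F·P·Fᵀ + Q = [3 0; 0 4027/82]
step 1: y = z − H·x̄ = [-191/41]
step 1: S = H·P̄·Hᵀ + R = [5257/82]
step 1: K = P̄·Hᵀ·S⁻¹ = [-492/5257; 4027/5257]
step 1: x' = x̄ + K·y = [2292/5257, 473/5257]
step 1: P' = (I − K·H)·P̄ = [12819/5257 24162/5257; 24162/5257 60405/5257]
step 2: x̄ = F·x = [0, -5457/5257]
step 2: P̄ = F·P·Fᵀ + Q = [3 0; 0 245128/5257]
step 2: y = z − H·x̄ = [-5057/5257]
step 2: S = H·P̄·Hᵀ + R = [323983/5257]
step 2: K = P̄·Hᵀ·S⁻¹ = [-31542/323983; 245128/323983]
step 2: x' = x̄ + K·y = [30342/323983, -572111/323983]
step 2: P' = (I − K·H)·P̄ = [782697/323983 1470768/323983; 1470768/323983 3676920/323983]

step 0: x' = [6/41, 56/41], P' = [105/41 201/41; 201/41 1005/82]
step 1: x' = [2292/5257, 473/5257], P' = [12819/5257 24162/5257; 24162/5257 60405/5257]
step 2: x' = [30342/323983, -572111/323983], P' = [782697/323983 1470768/323983; 1470768/323983 3676920/323983]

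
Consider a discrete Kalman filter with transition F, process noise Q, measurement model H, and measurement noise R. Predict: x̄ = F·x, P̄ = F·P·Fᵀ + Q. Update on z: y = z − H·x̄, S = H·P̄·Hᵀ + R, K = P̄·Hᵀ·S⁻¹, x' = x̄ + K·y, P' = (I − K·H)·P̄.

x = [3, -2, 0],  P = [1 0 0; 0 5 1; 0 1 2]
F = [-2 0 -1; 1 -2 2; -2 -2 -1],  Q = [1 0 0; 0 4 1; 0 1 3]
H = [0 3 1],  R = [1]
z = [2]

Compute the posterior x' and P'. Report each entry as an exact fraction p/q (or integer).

x' = [-1954/337, 863/337, -1898/337]
P' = [2343/337 -996/337 2984/337; -996/337 681/337 -1955/337; 2984/337 -1955/337 5937/337]

x̄ = F·x = [-6, 7, -2]
P̄ = F·P·Fᵀ + Q = [7 -4 8; -4 25 13; 8 13 33]
y = z − H·x̄ = [-17]
S = H·P̄·Hᵀ + R = [337]
K = P̄·Hᵀ·S⁻¹ = [-4/337; 88/337; 72/337]
x' = x̄ + K·y = [-1954/337, 863/337, -1898/337]
P' = (I − K·H)·P̄ = [2343/337 -996/337 2984/337; -996/337 681/337 -1955/337; 2984/337 -1955/337 5937/337]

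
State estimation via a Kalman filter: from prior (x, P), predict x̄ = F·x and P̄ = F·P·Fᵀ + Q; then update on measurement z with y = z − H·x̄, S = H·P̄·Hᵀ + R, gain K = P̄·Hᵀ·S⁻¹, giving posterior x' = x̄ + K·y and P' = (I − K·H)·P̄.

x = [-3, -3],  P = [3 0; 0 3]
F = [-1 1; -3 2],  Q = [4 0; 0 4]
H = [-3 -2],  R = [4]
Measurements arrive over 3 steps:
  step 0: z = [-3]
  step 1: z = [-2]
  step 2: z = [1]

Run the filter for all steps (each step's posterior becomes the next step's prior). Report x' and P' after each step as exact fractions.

step 0: x' = [-90/223, 945/446], P' = [430/223 -585/223; -585/223 2017/446]
step 1: x' = [103652/340889, 200097/340889], P' = [620868/340889 -839440/340889; -839440/340889 1460472/340889]
step 2: x' = [-463795/12335633, -5391254/12335633], P' = [112223664/61678165 -151669084/61678165; -151669084/61678165 263841284/61678165]

step 0: x̄ = F·x = [0, 3]
step 0: P̄ = F·P·Fᵀ + Q = [10 15; 15 43]
step 0: y = z − H·x̄ = [3]
step 0: S = H·P̄·Hᵀ + R = [446]
step 0: K = P̄·Hᵀ·S⁻¹ = [-30/223; -131/446]
step 0: x' = x̄ + K·y = [-90/223, 945/446]
step 0: P' = (I − K·H)·P̄ = [430/223 -585/223; -585/223 2017/446]
step 1: x̄ = F·x = [1125/446, 1215/223]
step 1: P̄ = F·P·Fᵀ + Q = [7001/446 6232/223; 6232/223 15816/223]
step 1: y = z − H·x̄ = [7343/446]
step 1: S = H·P̄·Hᵀ + R = [340889/446]
step 1: K = P̄·Hᵀ·S⁻¹ = [-45931/340889; -100656/340889]
step 1: x' = x̄ + K·y = [103652/340889, 200097/340889]
step 1: P' = (I − K·H)·P̄ = [620868/340889 -839440/340889; -839440/340889 1460472/340889]
step 2: x̄ = F·x = [96445/340889, 89238/340889]
step 2: P̄ = F·P·Fᵀ + Q = [5123776/340889 8980748/340889; 8980748/340889 22866536/340889]
step 2: y = z − H·x̄ = [808700/340889]
step 2: S = H·P̄·Hᵀ + R = [246712660/340889]
step 2: K = P̄·Hᵀ·S⁻¹ = [-8333206/61678165; -18168829/61678165]
step 2: x' = x̄ + K·y = [-463795/12335633, -5391254/12335633]
step 2: P' = (I − K·H)·P̄ = [112223664/61678165 -151669084/61678165; -151669084/61678165 263841284/61678165]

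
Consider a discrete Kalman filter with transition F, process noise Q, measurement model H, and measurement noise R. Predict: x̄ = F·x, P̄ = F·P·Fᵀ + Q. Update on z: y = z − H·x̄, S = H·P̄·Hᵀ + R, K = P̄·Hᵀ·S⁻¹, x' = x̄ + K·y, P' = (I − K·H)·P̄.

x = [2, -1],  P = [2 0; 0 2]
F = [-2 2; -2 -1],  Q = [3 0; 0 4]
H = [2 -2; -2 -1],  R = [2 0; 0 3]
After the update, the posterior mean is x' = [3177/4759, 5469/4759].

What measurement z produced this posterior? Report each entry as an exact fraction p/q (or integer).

x̄ = F·x = [-6, -3]
P̄ = F·P·Fᵀ + Q = [19 4; 4 14]
S = H·P̄·Hᵀ + R = [102 -40; -40 109]
K = P̄·Hᵀ·S⁻¹ = [795/4759 -1542/4759; -1530/4759 -1522/4759]
x' − x̄ = [31731/4759, 19746/4759] = K·y
y = (KᵀK)⁻¹·Kᵀ·(x' − x̄) = [5, -18]
z = y + H·x̄ = [5, -18] + [-6, 15] = [-1, -3]

z = [-1, -3]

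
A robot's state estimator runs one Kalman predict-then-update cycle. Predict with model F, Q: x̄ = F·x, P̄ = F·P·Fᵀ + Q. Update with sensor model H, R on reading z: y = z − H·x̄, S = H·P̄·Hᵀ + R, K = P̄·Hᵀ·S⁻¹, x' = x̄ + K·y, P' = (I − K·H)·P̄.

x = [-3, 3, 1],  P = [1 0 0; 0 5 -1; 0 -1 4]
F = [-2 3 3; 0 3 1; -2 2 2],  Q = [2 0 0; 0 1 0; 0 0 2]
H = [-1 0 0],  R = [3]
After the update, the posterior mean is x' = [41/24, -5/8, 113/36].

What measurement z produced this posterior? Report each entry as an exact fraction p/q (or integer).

x̄ = F·x = [18, 10, 14]
P̄ = F·P·Fᵀ + Q = [69 45 46; 45 44 30; 46 30 34]
S = H·P̄·Hᵀ + R = [72]
K = P̄·Hᵀ·S⁻¹ = [-23/24; -5/8; -23/36]
x' − x̄ = [-391/24, -85/8, -391/36] = K·y
y = (KᵀK)⁻¹·Kᵀ·(x' − x̄) = [17]
z = y + H·x̄ = [17] + [-18] = [-1]

z = [-1]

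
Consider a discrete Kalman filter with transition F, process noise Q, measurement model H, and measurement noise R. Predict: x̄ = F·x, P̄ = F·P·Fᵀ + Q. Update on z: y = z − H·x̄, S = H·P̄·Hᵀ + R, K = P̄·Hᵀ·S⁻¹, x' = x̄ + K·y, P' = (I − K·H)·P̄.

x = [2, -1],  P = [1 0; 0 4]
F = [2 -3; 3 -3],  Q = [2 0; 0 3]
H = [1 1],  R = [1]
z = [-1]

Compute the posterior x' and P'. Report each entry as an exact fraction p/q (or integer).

x' = [-29/25, 9/35]
P' = [42/25 -6/5; -6/5 12/7]

x̄ = F·x = [7, 9]
P̄ = F·P·Fᵀ + Q = [42 42; 42 48]
y = z − H·x̄ = [-17]
S = H·P̄·Hᵀ + R = [175]
K = P̄·Hᵀ·S⁻¹ = [12/25; 18/35]
x' = x̄ + K·y = [-29/25, 9/35]
P' = (I − K·H)·P̄ = [42/25 -6/5; -6/5 12/7]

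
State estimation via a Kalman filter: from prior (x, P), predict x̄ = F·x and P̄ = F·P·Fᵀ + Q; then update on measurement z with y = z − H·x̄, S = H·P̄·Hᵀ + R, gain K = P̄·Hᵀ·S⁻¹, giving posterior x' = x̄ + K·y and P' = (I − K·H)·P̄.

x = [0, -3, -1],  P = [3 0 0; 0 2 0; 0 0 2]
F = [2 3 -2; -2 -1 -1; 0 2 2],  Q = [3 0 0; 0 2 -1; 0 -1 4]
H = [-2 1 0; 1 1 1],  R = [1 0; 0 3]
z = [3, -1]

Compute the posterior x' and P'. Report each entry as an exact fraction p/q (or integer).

x̄ = F·x = [-7, 4, -8]
P̄ = F·P·Fᵀ + Q = [41 -14 4; -14 18 -9; 4 -9 20]
y = z − H·x̄ = [-15, 10]
S = H·P̄·Hᵀ + R = [239 -67; -67 44]
K = P̄·Hᵀ·S⁻¹ = [-2147/6027 977/6027; 563/2009 629/2009; 257/6027 2446/6027]
x' = x̄ + K·y = [-214/6027, 5881/2009, -27611/6027]
P' = (I − K·H)·P̄ = [10708/6027 6423/2009 -27046/6027; 6423/2009 13409/2009 -17945/2009; -27046/6027 -17945/2009 88219/6027]

x' = [-214/6027, 5881/2009, -27611/6027]
P' = [10708/6027 6423/2009 -27046/6027; 6423/2009 13409/2009 -17945/2009; -27046/6027 -17945/2009 88219/6027]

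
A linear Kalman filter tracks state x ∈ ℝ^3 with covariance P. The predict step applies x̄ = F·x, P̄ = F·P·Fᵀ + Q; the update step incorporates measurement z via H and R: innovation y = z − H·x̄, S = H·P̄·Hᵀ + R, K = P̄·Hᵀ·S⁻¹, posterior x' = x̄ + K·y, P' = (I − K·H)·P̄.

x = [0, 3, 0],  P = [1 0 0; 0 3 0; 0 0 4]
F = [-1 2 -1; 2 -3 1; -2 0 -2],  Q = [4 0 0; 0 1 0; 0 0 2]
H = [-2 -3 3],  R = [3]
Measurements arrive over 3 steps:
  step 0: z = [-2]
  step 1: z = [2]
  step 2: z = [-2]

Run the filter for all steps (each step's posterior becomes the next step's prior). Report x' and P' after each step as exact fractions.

step 0: x̄ = F·x = [6, -9, 0]
step 0: P̄ = F·P·Fᵀ + Q = [21 -24 10; -24 36 -12; 10 -12 22]
step 0: y = z − H·x̄ = [-17]
step 0: S = H·P̄·Hᵀ + R = [417]
step 0: K = P̄·Hᵀ·S⁻¹ = [20/139; -32/139; 82/417]
step 0: x' = x̄ + K·y = [494/139, -707/139, -1394/417]
step 0: P' = (I − K·H)·P̄ = [1719/139 -1416/139 -250/139; -1416/139 1932/139 956/139; -250/139 956/139 2450/417]
step 1: x̄ = F·x = [-4330/417, 7933/417, -176/417]
step 1: P̄ = F·P·Fᵀ + Q = [36479/417 -60686/417 17734/417; -60686/417 106427/417 -29308/417; 17734/417 -29308/417 25262/417]
step 1: y = z − H·x̄ = [16501/417]
step 1: S = H·P̄·Hᵀ + R = [918872/417]
step 1: K = P̄·Hᵀ·S⁻¹ = [81151/459436; -285833/918872; 64121/459436]
step 1: x' = x̄ + K·y = [-1559437/459436, 6169979/918872, 2343405/459436]
step 1: P' = (I − K·H)·P̄ = [4303113/229718 -11236689/459436 -2709027/229718; -11236689/459436 38590615/918872 11661265/459436; -2709027/229718 11661265/459436 4056675/229718]
step 2: x̄ = F·x = [5386011/459436, -20060875/918872, -391984/114859]
step 2: P̄ = F·P·Fᵀ + Q = [41602069/229718 -145193983/459436 2517158/114859; -145193983/459436 519711839/918872 -3898956/114859; 2517158/114859 -3898956/114859 6113186/114859]
step 2: y = z − H·x̄ = [-31068709/918872]
step 2: S = H·P̄·Hᵀ + R = [2621092567/918872]
step 2: K = P̄·Hᵀ·S⁻¹ = [598759138/2621092567; -1071934529/2621092567; 200016880/2621092567]
step 2: x' = x̄ + K·y = [10482192706/2621092567, -20979840937/2621092567, -15708038802/2621092567]
step 2: P' = (I − K·H)·P̄ = [84515569059/2621092567 -129836522010/2621092567 -72894050166/2621092567; -129836522010/2621092567 231990096251/2621092567 144360480382/2621092567; -72894050166/2621092567 144360480382/2621092567 95964463818/2621092567]

step 0: x' = [494/139, -707/139, -1394/417], P' = [1719/139 -1416/139 -250/139; -1416/139 1932/139 956/139; -250/139 956/139 2450/417]
step 1: x' = [-1559437/459436, 6169979/918872, 2343405/459436], P' = [4303113/229718 -11236689/459436 -2709027/229718; -11236689/459436 38590615/918872 11661265/459436; -2709027/229718 11661265/459436 4056675/229718]
step 2: x' = [10482192706/2621092567, -20979840937/2621092567, -15708038802/2621092567], P' = [84515569059/2621092567 -129836522010/2621092567 -72894050166/2621092567; -129836522010/2621092567 231990096251/2621092567 144360480382/2621092567; -72894050166/2621092567 144360480382/2621092567 95964463818/2621092567]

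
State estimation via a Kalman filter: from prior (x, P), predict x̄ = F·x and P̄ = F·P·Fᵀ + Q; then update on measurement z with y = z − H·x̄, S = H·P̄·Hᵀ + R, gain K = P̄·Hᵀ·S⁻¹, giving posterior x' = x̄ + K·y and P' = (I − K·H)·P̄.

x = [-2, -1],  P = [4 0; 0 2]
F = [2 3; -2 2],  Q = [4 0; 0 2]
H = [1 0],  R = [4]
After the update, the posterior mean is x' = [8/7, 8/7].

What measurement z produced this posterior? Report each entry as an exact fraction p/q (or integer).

z = [2]

x̄ = F·x = [-7, 2]
P̄ = F·P·Fᵀ + Q = [38 -4; -4 26]
S = H·P̄·Hᵀ + R = [42]
K = P̄·Hᵀ·S⁻¹ = [19/21; -2/21]
x' − x̄ = [57/7, -6/7] = K·y
y = (KᵀK)⁻¹·Kᵀ·(x' − x̄) = [9]
z = y + H·x̄ = [9] + [-7] = [2]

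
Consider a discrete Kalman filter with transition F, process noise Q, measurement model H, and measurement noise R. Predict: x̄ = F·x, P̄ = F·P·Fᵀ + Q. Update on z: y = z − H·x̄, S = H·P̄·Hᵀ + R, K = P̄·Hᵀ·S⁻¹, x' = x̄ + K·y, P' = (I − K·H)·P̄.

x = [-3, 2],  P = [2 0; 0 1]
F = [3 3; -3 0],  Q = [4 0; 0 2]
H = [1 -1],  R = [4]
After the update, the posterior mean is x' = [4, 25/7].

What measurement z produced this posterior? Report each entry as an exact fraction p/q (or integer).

x̄ = F·x = [-3, 9]
P̄ = F·P·Fᵀ + Q = [31 -18; -18 20]
S = H·P̄·Hᵀ + R = [91]
K = P̄·Hᵀ·S⁻¹ = [7/13; -38/91]
x' − x̄ = [7, -38/7] = K·y
y = (KᵀK)⁻¹·Kᵀ·(x' − x̄) = [13]
z = y + H·x̄ = [13] + [-12] = [1]

z = [1]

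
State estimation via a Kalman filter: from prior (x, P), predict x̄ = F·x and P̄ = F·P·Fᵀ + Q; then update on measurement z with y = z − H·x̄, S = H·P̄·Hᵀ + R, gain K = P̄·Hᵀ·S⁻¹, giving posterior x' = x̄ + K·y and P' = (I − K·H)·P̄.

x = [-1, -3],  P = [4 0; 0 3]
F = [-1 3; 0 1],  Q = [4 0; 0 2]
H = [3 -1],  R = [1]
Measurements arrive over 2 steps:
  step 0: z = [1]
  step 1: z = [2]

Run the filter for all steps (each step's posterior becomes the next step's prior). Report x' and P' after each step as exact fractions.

step 0: x' = [-8/89, -317/267], P' = [43/89 97/89; 97/89 851/267]
step 1: x' = [16661/26035, -588/26035], P' = [12414/26035 27708/26035; 27708/26035 160847/52070]

step 0: x̄ = F·x = [-8, -3]
step 0: P̄ = F·P·Fᵀ + Q = [35 9; 9 5]
step 0: y = z − H·x̄ = [22]
step 0: S = H·P̄·Hᵀ + R = [267]
step 0: K = P̄·Hᵀ·S⁻¹ = [32/89; 22/267]
step 0: x' = x̄ + K·y = [-8/89, -317/267]
step 0: P' = (I − K·H)·P̄ = [43/89 97/89; 97/89 851/267]
step 1: x̄ = F·x = [-309/89, -317/267]
step 1: P̄ = F·P·Fᵀ + Q = [2370/89 754/89; 754/89 1385/267]
step 1: y = z − H·x̄ = [2998/267]
step 1: S = H·P̄·Hᵀ + R = [52070/267]
step 1: K = P̄·Hᵀ·S⁻¹ = [9534/26035; 5401/52070]
step 1: x' = x̄ + K·y = [16661/26035, -588/26035]
step 1: P' = (I − K·H)·P̄ = [12414/26035 27708/26035; 27708/26035 160847/52070]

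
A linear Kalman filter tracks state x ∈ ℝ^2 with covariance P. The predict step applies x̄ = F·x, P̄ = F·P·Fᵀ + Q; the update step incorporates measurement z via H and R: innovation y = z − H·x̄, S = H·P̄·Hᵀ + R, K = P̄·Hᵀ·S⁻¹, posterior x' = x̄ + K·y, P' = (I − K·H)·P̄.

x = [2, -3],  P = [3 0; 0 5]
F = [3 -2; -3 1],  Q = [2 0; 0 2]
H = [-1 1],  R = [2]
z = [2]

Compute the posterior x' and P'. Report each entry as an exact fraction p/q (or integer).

x' = [-70/159, 202/159]
P' = [395/159 223/159; 223/159 365/159]

x̄ = F·x = [12, -9]
P̄ = F·P·Fᵀ + Q = [49 -37; -37 34]
y = z − H·x̄ = [23]
S = H·P̄·Hᵀ + R = [159]
K = P̄·Hᵀ·S⁻¹ = [-86/159; 71/159]
x' = x̄ + K·y = [-70/159, 202/159]
P' = (I − K·H)·P̄ = [395/159 223/159; 223/159 365/159]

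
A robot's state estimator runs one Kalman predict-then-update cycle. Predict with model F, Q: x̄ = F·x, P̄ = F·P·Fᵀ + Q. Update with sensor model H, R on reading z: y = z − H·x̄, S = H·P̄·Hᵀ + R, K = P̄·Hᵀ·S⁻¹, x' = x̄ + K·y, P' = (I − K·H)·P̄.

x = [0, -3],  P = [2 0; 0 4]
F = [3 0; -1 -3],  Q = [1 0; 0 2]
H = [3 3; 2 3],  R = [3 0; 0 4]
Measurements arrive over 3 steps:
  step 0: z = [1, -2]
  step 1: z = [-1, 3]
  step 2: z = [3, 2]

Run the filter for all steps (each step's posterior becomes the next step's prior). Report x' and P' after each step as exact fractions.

step 0: x̄ = F·x = [0, 9]
step 0: P̄ = F·P·Fᵀ + Q = [19 -6; -6 40]
step 0: y = z − H·x̄ = [-26, -29]
step 0: S = H·P̄·Hᵀ + R = [426 384; 384 368]
step 0: K = P̄·Hᵀ·S⁻¹ = [139/194 -269/388; -41/97 285/388]
step 0: x' = x̄ + K·y = [573/388, -509/388]
step 0: P' = (I − K·H)·P̄ = [955/194 -408/97; -408/97 367/97]
step 1: x̄ = F·x = [1719/388, 477/194]
step 1: P̄ = F·P·Fᵀ + Q = [8789/194 4479/194; 4479/194 3053/194]
step 1: y = z − H·x̄ = [-8407/388, -1284/97]
step 1: S = H·P̄·Hᵀ + R = [93891/97 73698/97; 73698/97 117157/194]
step 1: K = P̄·Hᵀ·S⁻¹ = [157784/471469 -73697/471469; -39680/471469 122829/471469]
step 1: x' = x̄ + K·y = [-1417805/1885876, 786193/942938]
step 1: P' = (I − K·H)·P̄ = [768140/471469 -610356/471469; -610356/471469 570676/471469]
step 2: x̄ = F·x = [-4253415/1885876, -3299353/1885876]
step 2: P̄ = F·P·Fᵀ + Q = [7384729/471469 3188784/471469; 3188784/471469 3185026/471469]
step 2: y = z − H·x̄ = [7078983/471469, 22176641/1885876]
step 2: S = H·P̄·Hᵀ + R = [153940314/471469 120805368/471469; 120805368/471469 98355434/471469]
step 2: K = P̄·Hᵀ·S⁻¹ = [63627689/193342318 -15156379/96671159; -7786411/96671159 25223493/96671159]
step 2: x' = x̄ + K·y = [162829925/193342318, 21147293/193342318]
step 2: P' = (I − K·H)·P̄ = [312134099/193342318 -124253205/96671159; -124253205/96671159 116466794/96671159]

step 0: x' = [573/388, -509/388], P' = [955/194 -408/97; -408/97 367/97]
step 1: x' = [-1417805/1885876, 786193/942938], P' = [768140/471469 -610356/471469; -610356/471469 570676/471469]
step 2: x' = [162829925/193342318, 21147293/193342318], P' = [312134099/193342318 -124253205/96671159; -124253205/96671159 116466794/96671159]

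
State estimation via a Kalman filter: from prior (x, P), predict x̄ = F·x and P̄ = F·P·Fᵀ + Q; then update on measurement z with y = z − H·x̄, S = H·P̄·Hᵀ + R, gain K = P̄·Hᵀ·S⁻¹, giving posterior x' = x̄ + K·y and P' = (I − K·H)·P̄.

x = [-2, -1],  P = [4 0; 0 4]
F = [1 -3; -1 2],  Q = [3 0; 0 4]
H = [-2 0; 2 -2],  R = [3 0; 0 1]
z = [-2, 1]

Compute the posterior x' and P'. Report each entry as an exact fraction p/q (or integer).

x' = [1731/1873, 2296/5619]
P' = [1035/1873 964/1873; 964/1873 4040/5619]

x̄ = F·x = [1, 0]
P̄ = F·P·Fᵀ + Q = [43 -28; -28 24]
y = z − H·x̄ = [0, -1]
S = H·P̄·Hᵀ + R = [175 -284; -284 493]
K = P̄·Hᵀ·S⁻¹ = [-690/1873 142/1873; -1928/5619 -2296/5619]
x' = x̄ + K·y = [1731/1873, 2296/5619]
P' = (I − K·H)·P̄ = [1035/1873 964/1873; 964/1873 4040/5619]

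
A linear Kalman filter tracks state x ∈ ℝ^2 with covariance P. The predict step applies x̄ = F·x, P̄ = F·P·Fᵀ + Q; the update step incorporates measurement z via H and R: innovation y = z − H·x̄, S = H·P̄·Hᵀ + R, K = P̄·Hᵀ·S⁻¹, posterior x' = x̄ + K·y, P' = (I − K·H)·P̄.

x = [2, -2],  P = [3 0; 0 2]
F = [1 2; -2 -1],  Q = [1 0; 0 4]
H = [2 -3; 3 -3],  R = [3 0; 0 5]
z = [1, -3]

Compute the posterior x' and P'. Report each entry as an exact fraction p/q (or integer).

x' = [-30/11, -196/99]
P' = [948/451 718/451; 718/451 5722/4059]

x̄ = F·x = [-2, -2]
P̄ = F·P·Fᵀ + Q = [12 -10; -10 18]
y = z − H·x̄ = [-1, -3]
S = H·P̄·Hᵀ + R = [333 384; 384 455]
K = P̄·Hᵀ·S⁻¹ = [-86/451 138/451; -1414/4059 148/1353]
x' = x̄ + K·y = [-30/11, -196/99]
P' = (I − K·H)·P̄ = [948/451 718/451; 718/451 5722/4059]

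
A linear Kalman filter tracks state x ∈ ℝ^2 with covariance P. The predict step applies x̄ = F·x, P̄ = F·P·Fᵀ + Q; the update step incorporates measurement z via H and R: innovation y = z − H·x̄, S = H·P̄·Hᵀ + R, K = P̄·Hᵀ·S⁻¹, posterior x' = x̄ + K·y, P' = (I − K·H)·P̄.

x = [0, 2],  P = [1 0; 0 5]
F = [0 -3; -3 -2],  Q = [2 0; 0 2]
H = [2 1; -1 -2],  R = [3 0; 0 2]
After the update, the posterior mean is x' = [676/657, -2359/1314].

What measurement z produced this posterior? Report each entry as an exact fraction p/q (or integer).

z = [1, 3]

x̄ = F·x = [-6, -4]
P̄ = F·P·Fᵀ + Q = [47 30; 30 31]
S = H·P̄·Hᵀ + R = [342 -306; -306 293]
K = P̄·Hᵀ·S⁻¹ = [359/657 15/73; -1489/6570 -201/365]
x' − x̄ = [4618/657, 2897/1314] = K·y
y = (KᵀK)⁻¹·Kᵀ·(x' − x̄) = [17, -11]
z = y + H·x̄ = [17, -11] + [-16, 14] = [1, 3]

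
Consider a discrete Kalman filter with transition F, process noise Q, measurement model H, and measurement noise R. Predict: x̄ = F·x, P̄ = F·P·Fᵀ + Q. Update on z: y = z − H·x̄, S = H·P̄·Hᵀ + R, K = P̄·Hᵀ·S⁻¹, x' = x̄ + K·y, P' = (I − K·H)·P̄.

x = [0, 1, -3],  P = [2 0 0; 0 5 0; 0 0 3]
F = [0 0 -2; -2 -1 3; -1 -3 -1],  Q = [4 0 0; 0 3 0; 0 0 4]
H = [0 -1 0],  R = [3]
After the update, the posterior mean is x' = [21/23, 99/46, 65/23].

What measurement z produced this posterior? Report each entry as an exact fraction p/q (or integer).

z = [-3]

x̄ = F·x = [6, -10, 0]
P̄ = F·P·Fᵀ + Q = [16 -18 6; -18 43 10; 6 10 54]
S = H·P̄·Hᵀ + R = [46]
K = P̄·Hᵀ·S⁻¹ = [9/23; -43/46; -5/23]
x' − x̄ = [-117/23, 559/46, 65/23] = K·y
y = (KᵀK)⁻¹·Kᵀ·(x' − x̄) = [-13]
z = y + H·x̄ = [-13] + [10] = [-3]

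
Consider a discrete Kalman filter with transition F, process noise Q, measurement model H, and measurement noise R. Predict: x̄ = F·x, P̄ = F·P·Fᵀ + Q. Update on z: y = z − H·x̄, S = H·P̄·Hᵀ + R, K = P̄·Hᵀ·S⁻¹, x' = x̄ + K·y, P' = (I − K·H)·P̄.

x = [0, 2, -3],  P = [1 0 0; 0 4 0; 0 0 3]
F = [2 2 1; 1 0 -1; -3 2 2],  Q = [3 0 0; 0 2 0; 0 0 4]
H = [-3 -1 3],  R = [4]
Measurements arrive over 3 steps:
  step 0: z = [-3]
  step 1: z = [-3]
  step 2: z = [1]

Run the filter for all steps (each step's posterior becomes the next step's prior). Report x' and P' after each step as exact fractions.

step 0: x̄ = F·x = [1, 3, -2]
step 0: P̄ = F·P·Fᵀ + Q = [26 -1 16; -1 6 -9; 16 -9 41]
step 0: y = z − H·x̄ = [9]
step 0: S = H·P̄·Hᵀ + R = [373]
step 0: K = P̄·Hᵀ·S⁻¹ = [-29/373; -30/373; 84/373]
step 0: x' = x̄ + K·y = [112/373, 849/373, 10/373]
step 0: P' = (I − K·H)·P̄ = [8857/373 -1243/373 8404/373; -1243/373 1338/373 -837/373; 8404/373 -837/373 8237/373]
step 1: x̄ = F·x = [1932/373, 102/373, 1382/373]
step 1: P̄ = F·P·Fᵀ + Q = [70460/373 261/373 -25448/373; 261/373 1032/373 -1837/373; -25448/373 -1837/373 26877/373]
step 1: y = z − H·x̄ = [633/373]
step 1: S = H·P̄·Hᵀ + R = [1349209/373]
step 1: K = P̄·Hᵀ·S⁻¹ = [-287985/1349209; -7326/1349209; 158812/1349209]
step 1: x' = x̄ + K·y = [6499671/1349209, 356520/1349209, 5268458/1349209]
step 1: P' = (I − K·H)·P̄ = [32519855/1349209 -4712157/1349209 30565156/1349209; -4712157/1349209 3589044/1349209 -3525577/1349209; 30565156/1349209 -3525577/1349209 29601713/1349209]
step 2: x̄ = F·x = [18980840/1349209, 1231213/1349209, -8249057/1349209]
step 2: P̄ = F·P·Fᵀ + Q = [248545996/1349209 2499681/1349209 -102723520/1349209; 2499681/1349209 3689674/1349209 -6310371/1349209; -102723520/1349209 -6310371/1349209 92397955/1349209]
step 2: y = z − H·x̄ = [84270113/1349209]
step 2: S = H·P̄·Hᵀ + R = [4979465741/1349209]
step 2: K = P̄·Hᵀ·S⁻¹ = [-1056308229/4979465741; -30119830/4979465741; 591674796/4979465741]
step 2: x' = x̄ + K·y = [4075890907/4979465741, 2662731627/4979465741, 6510929879/4979465741]
step 2: P' = (I − K·H)·P̄ = [90304168955/4979465741 -14355632361/4979465741 84110547196/4979465741; -14355632361/4979465741 12944918926/4979465741 -10080819159/4979465741; 84110547196/4979465741 -10080819159/4979465741 81539173871/4979465741]

step 0: x' = [112/373, 849/373, 10/373], P' = [8857/373 -1243/373 8404/373; -1243/373 1338/373 -837/373; 8404/373 -837/373 8237/373]
step 1: x' = [6499671/1349209, 356520/1349209, 5268458/1349209], P' = [32519855/1349209 -4712157/1349209 30565156/1349209; -4712157/1349209 3589044/1349209 -3525577/1349209; 30565156/1349209 -3525577/1349209 29601713/1349209]
step 2: x' = [4075890907/4979465741, 2662731627/4979465741, 6510929879/4979465741], P' = [90304168955/4979465741 -14355632361/4979465741 84110547196/4979465741; -14355632361/4979465741 12944918926/4979465741 -10080819159/4979465741; 84110547196/4979465741 -10080819159/4979465741 81539173871/4979465741]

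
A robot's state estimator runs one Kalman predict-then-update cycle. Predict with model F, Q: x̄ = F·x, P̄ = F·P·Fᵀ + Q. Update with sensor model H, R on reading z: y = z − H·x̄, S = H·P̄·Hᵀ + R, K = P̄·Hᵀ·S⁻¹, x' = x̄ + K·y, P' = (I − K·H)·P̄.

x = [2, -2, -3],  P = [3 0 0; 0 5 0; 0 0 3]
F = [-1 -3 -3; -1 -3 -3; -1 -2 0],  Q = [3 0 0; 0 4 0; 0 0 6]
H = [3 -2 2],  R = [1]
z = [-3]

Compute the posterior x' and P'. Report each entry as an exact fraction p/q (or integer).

x̄ = F·x = [13, 13, 2]
P̄ = F·P·Fᵀ + Q = [78 75 33; 75 79 33; 33 33 29]
y = z − H·x̄ = [-20]
S = H·P̄·Hᵀ + R = [367]
K = P̄·Hᵀ·S⁻¹ = [150/367; 133/367; 91/367]
x' = x̄ + K·y = [1771/367, 2111/367, -1086/367]
P' = (I − K·H)·P̄ = [6126/367 7575/367 -1539/367; 7575/367 11304/367 8/367; -1539/367 8/367 2362/367]

x' = [1771/367, 2111/367, -1086/367]
P' = [6126/367 7575/367 -1539/367; 7575/367 11304/367 8/367; -1539/367 8/367 2362/367]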